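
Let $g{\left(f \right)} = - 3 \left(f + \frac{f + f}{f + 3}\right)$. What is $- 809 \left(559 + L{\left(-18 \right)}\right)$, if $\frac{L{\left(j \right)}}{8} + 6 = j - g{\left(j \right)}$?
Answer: $\frac{29933}{5} \approx 5986.6$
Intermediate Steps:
$g{\left(f \right)} = - 3 f - \frac{6 f}{3 + f}$ ($g{\left(f \right)} = - 3 \left(f + \frac{2 f}{3 + f}\right) = - 3 f - \frac{6 f}{3 + f}$)
$L{\left(j \right)} = -48 + 8 j + \frac{24 j \left(5 + j\right)}{3 + j}$ ($L{\left(j \right)} = -48 + 8 \left(j - - \frac{3 j \left(5 + j\right)}{3 + j}\right) = -48 + 8 \left(j + \frac{3 j \left(5 + j\right)}{3 + j}\right) = -48 + \left(8 j + \frac{24 j \left(5 + j\right)}{3 + j}\right) = -48 + 8 j + \frac{24 j \left(5 + j\right)}{3 + j}$)
$- 809 \left(559 + L{\left(-18 \right)}\right) = - 809 \left(559 + \frac{16 \left(-9 + 2 \left(-18\right)^{2} + 6 \left(-18\right)\right)}{3 - 18}\right) = - 809 \left(559 + \frac{16 \left(-9 + 2 \cdot 324 - 108\right)}{-15}\right) = - 809 \left(559 + 16 \left(- \frac{1}{15}\right) \left(-9 + 648 - 108\right)\right) = - 809 \left(559 + 16 \left(- \frac{1}{15}\right) 531\right) = - 809 \left(559 - \frac{2832}{5}\right) = \left(-809\right) \left(- \frac{37}{5}\right) = \frac{29933}{5}$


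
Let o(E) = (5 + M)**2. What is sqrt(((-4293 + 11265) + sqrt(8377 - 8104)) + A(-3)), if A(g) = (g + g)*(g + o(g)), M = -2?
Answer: sqrt(6936 + sqrt(273)) ≈ 83.382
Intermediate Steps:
o(E) = 9 (o(E) = (5 - 2)**2 = 3**2 = 9)
A(g) = 2*g*(9 + g) (A(g) = (g + g)*(g + 9) = (2*g)*(9 + g) = 2*g*(9 + g))
sqrt(((-4293 + 11265) + sqrt(8377 - 8104)) + A(-3)) = sqrt(((-4293 + 11265) + sqrt(8377 - 8104)) + 2*(-3)*(9 - 3)) = sqrt((6972 + sqrt(273)) + 2*(-3)*6) = sqrt((6972 + sqrt(273)) - 36) = sqrt(6936 + sqrt(273))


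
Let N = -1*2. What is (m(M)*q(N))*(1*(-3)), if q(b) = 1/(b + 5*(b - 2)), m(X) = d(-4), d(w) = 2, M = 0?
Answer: 3/11 ≈ 0.27273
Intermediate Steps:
N = -2
m(X) = 2
q(b) = 1/(-10 + 6*b) (q(b) = 1/(b + 5*(-2 + b)) = 1/(b + (-10 + 5*b)) = 1/(-10 + 6*b))
(m(M)*q(N))*(1*(-3)) = (2*(1/(2*(-5 + 3*(-2)))))*(1*(-3)) = (2*(1/(2*(-5 - 6))))*(-3) = (2*((½)/(-11)))*(-3) = (2*((½)*(-1/11)))*(-3) = (2*(-1/22))*(-3) = -1/11*(-3) = 3/11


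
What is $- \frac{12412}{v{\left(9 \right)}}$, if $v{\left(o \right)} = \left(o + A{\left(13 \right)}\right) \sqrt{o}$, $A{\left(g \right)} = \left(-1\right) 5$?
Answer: $- \frac{3103}{3} \approx -1034.3$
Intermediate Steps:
$A{\left(g \right)} = -5$
$v{\left(o \right)} = \sqrt{o} \left(-5 + o\right)$ ($v{\left(o \right)} = \left(o - 5\right) \sqrt{o} = \left(-5 + o\right) \sqrt{o} = \sqrt{o} \left(-5 + o\right)$)
$- \frac{12412}{v{\left(9 \right)}} = - \frac{12412}{\sqrt{9} \left(-5 + 9\right)} = - \frac{12412}{3 \cdot 4} = - \frac{12412}{12} = \left(-12412\right) \frac{1}{12} = - \frac{3103}{3}$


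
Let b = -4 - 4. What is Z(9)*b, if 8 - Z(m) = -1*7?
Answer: -120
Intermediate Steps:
Z(m) = 15 (Z(m) = 8 - (-1)*7 = 8 - 1*(-7) = 8 + 7 = 15)
b = -8
Z(9)*b = 15*(-8) = -120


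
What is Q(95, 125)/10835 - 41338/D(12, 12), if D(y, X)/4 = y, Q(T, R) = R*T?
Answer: -44732723/52008 ≈ -860.11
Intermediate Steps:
D(y, X) = 4*y
Q(95, 125)/10835 - 41338/D(12, 12) = (125*95)/10835 - 41338/(4*12) = 11875*(1/10835) - 41338/48 = 2375/2167 - 41338*1/48 = 2375/2167 - 20669/24 = -44732723/52008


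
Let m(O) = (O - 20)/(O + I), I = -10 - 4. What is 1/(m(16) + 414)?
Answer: 1/412 ≈ 0.0024272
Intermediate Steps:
I = -14
m(O) = (-20 + O)/(-14 + O) (m(O) = (O - 20)/(O - 14) = (-20 + O)/(-14 + O))
1/(m(16) + 414) = 1/((-20 + 16)/(-14 + 16) + 414) = 1/(-4/2 + 414) = 1/((½)*(-4) + 414) = 1/(-2 + 414) = 1/412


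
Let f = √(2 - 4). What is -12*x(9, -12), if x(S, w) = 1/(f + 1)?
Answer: 12*I/(√2 - I) ≈ -4.0 + 5.6569*I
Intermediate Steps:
f = I*√2 (f = √(-2) = I*√2 ≈ 1.4142*I)
x(S, w) = 1/(1 + I*√2) (x(S, w) = 1/(I*√2 + 1) = 1/(1 + I*√2))
-12*x(9, -12) = -12*(⅓ - I*√2/3) = -4 + 4*I*√2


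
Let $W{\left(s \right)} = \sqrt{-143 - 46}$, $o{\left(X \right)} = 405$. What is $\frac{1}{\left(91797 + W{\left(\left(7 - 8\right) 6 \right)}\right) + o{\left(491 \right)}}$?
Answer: $\frac{30734}{2833736331} - \frac{i \sqrt{21}}{2833736331} \approx 1.0846 \cdot 10^{-5} - 1.6171 \cdot 10^{-9} i$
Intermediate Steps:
$W{\left(s \right)} = 3 i \sqrt{21}$ ($W{\left(s \right)} = \sqrt{-189} = 3 i \sqrt{21}$)
$\frac{1}{\left(91797 + W{\left(\left(7 - 8\right) 6 \right)}\right) + o{\left(491 \right)}} = \frac{1}{\left(91797 + 3 i \sqrt{21}\right) + 405} = \frac{1}{92202 + 3 i \sqrt{21}}$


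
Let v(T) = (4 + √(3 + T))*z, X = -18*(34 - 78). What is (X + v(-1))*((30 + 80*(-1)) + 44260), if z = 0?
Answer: 35014320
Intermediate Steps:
X = 792 (X = -18*(-44) = 792)
v(T) = 0 (v(T) = (4 + √(3 + T))*0 = 0)
(X + v(-1))*((30 + 80*(-1)) + 44260) = (792 + 0)*((30 + 80*(-1)) + 44260) = 792*((30 - 80) + 44260) = 792*(-50 + 44260) = 792*44210 = 35014320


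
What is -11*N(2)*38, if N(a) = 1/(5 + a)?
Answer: -418/7 ≈ -59.714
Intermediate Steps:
-11*N(2)*38 = -11/(5 + 2)*38 = -11/7*38 = -418/7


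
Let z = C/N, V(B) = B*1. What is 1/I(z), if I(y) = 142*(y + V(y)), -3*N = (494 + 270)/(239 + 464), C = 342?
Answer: -191/51210738 ≈ -3.7297e-6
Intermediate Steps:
V(B) = B
N = -764/2109 (N = -(494 + 270)/(3*(239 + 464)) = -764/(3*703) = -1/3*764/703 = -764/2109 ≈ -0.36226)
z = -360639/382 (z = 342/(-764/2109) = 342*(-2109/764) = -360639/382 ≈ -944.08)
I(y) = 284*y (I(y) = 142*(y + y) = 142*(2*y) = 284*y)
1/I(z) = 1/(284*(-360639/382)) = 1/(-51210738/191) = -191/51210738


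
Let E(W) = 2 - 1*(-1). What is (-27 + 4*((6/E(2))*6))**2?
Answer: 441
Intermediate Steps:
E(W) = 3 (E(W) = 2 + 1 = 3)
(-27 + 4*((6/E(2))*6))**2 = (-27 + 4*((6/3)*6))**2 = (-27 + 4*((6*(1/3))*6))**2 = (-27 + 4*(2*6))**2 = (-27 + 4*12)**2 = (-27 + 48)**2 = 21**2 = 441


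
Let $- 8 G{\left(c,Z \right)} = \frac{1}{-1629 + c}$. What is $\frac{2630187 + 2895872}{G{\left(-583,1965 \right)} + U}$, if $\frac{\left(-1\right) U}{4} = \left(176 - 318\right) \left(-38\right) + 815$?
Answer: $- \frac{97789140064}{439639423} \approx -222.43$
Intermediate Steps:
$G{\left(c,Z \right)} = - \frac{1}{8 \left(-1629 + c\right)}$
$U = -24844$ ($U = - 4 \left(\left(176 - 318\right) \left(-38\right) + 815\right) = - 4 \left(\left(-142\right) \left(-38\right) + 815\right) = - 4 \left(5396 + 815\right) = \left(-4\right) 6211 = -24844$)
$\frac{2630187 + 2895872}{G{\left(-583,1965 \right)} + U} = \frac{2630187 + 2895872}{- \frac{1}{-13032 + 8 \left(-583\right)} - 24844} = \frac{5526059}{- \frac{1}{-13032 - 4664} - 24844} = \frac{5526059}{- \frac{1}{-17696} - 24844} = \frac{5526059}{\left(-1\right) \left(- \frac{1}{17696}\right) - 24844} = \frac{5526059}{\frac{1}{17696} - 24844} = \frac{5526059}{- \frac{439639423}{17696}} = 5526059 \left(- \frac{17696}{439639423}\right) = - \frac{97789140064}{439639423}$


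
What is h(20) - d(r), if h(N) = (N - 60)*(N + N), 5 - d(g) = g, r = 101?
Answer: -1504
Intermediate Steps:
d(g) = 5 - g
h(N) = 2*N*(-60 + N) (h(N) = (-60 + N)*(2*N) = 2*N*(-60 + N))
h(20) - d(r) = 2*20*(-60 + 20) - (5 - 1*101) = 2*20*(-40) - (5 - 101) = -1600 - 1*(-96) = -1600 + 96 = -1504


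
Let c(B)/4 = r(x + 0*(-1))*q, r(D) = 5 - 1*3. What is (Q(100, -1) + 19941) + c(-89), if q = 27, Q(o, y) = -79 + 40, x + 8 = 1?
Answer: 20118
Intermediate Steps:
x = -7 (x = -8 + 1 = -7)
Q(o, y) = -39
r(D) = 2 (r(D) = 5 - 3 = 2)
c(B) = 216 (c(B) = 4*(2*27) = 4*54 = 216)
(Q(100, -1) + 19941) + c(-89) = (-39 + 19941) + 216 = 19902 + 216 = 20118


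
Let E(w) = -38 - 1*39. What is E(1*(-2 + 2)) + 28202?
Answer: 28125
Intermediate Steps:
E(w) = -77 (E(w) = -38 - 39 = -77)
E(1*(-2 + 2)) + 28202 = -77 + 28202 = 28125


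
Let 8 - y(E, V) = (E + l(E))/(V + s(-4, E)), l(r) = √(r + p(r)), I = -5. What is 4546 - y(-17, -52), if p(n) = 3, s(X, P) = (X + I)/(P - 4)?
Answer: 1638337/361 - 7*I*√14/361 ≈ 4538.3 - 0.072553*I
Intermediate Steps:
s(X, P) = (-5 + X)/(-4 + P) (s(X, P) = (X - 5)/(P - 4) = (-5 + X)/(-4 + P))
l(r) = √(3 + r) (l(r) = √(r + 3) = √(3 + r))
y(E, V) = 8 - (E + √(3 + E))/(V - 9/(-4 + E)) (y(E, V) = 8 - (E + √(3 + E))/(V + (-5 - 4)/(-4 + E)) = 8 - (E + √(3 + E))/(V - 9/(-4 + E)))
4546 - y(-17, -52) = 4546 - (-72 - (-4 - 17)*(-17 + √(3 - 17) - 8*(-52)))/(-9 - 52*(-4 - 17)) = 4546 - (-72 - 1*(-21)*(-17 + √(-14) + 416))/(-9 - 52*(-21)) = 4546 - (-72 - 1*(-21)*(-17 + I*√14 + 416))/(-9 + 1092) = 4546 - (-72 - 1*(-21)*(399 + I*√14))/1083 = 4546 - (-72 + (8379 + 21*I*√14))/1083 = 4546 - (8307 + 21*I*√14)/1083 = 4546 - (2769/361 + 7*I*√14/361) = 4546 + (-2769/361 - 7*I*√14/361) = 1638337/361 - 7*I*√14/361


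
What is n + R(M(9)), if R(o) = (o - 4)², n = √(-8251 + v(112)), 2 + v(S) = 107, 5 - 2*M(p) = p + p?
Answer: 441/4 + I*√8146 ≈ 110.25 + 90.255*I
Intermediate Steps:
M(p) = 5/2 - p (M(p) = 5/2 - (p + p)/2 = 5/2 - p)
v(S) = 105 (v(S) = -2 + 107 = 105)
n = I*√8146 (n = √(-8251 + 105) = √(-8146) = I*√8146 ≈ 90.255*I)
R(o) = (-4 + o)²
n + R(M(9)) = I*√8146 + (-4 + (5/2 - 1*9))² = I*√8146 + (-4 + (5/2 - 9))² = I*√8146 + (-4 - 13/2)² = I*√8146 + (-21/2)² = I*√8146 + 441/4 = 441/4 + I*√8146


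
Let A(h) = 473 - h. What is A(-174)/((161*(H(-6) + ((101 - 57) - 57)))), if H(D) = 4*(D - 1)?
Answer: -647/6601 ≈ -0.098015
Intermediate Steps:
H(D) = -4 + 4*D (H(D) = 4*(-1 + D) = -4 + 4*D)
A(-174)/((161*(H(-6) + ((101 - 57) - 57)))) = (473 - 1*(-174))/((161*((-4 + 4*(-6)) + ((101 - 57) - 57)))) = (473 + 174)/((161*((-4 - 24) + (44 - 57)))) = 647/((161*(-28 - 13))) = 647/((161*(-41))) = 647/(-6601) = 647*(-1/6601) = -647/6601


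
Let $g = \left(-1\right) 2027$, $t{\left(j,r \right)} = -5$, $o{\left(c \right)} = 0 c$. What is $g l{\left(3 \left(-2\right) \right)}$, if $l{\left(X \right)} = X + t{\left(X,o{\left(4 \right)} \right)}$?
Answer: $22297$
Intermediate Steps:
$o{\left(c \right)} = 0$
$l{\left(X \right)} = -5 + X$ ($l{\left(X \right)} = X - 5 = -5 + X$)
$g = -2027$
$g l{\left(3 \left(-2\right) \right)} = - 2027 \left(-5 + 3 \left(-2\right)\right) = - 2027 \left(-5 - 6\right) = \left(-2027\right) \left(-11\right) = 22297$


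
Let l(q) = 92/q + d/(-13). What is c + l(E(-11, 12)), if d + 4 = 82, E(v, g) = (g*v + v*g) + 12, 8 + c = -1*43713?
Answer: -2754824/63 ≈ -43727.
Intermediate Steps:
c = -43721 (c = -8 - 1*43713 = -8 - 43713 = -43721)
E(v, g) = 12 + 2*g*v (E(v, g) = (g*v + g*v) + 12 = 2*g*v + 12 = 12 + 2*g*v)
d = 78 (d = -4 + 82 = 78)
l(q) = -6 + 92/q (l(q) = 92/q + 78/(-13) = 92/q + 78*(-1/13) = 92/q - 6 = -6 + 92/q)
c + l(E(-11, 12)) = -43721 + (-6 + 92/(12 + 2*12*(-11))) = -43721 + (-6 + 92/(12 - 264)) = -43721 + (-6 + 92/(-252)) = -43721 + (-6 + 92*(-1/252)) = -43721 + (-6 - 23/63) = -43721 - 401/63 = -2754824/63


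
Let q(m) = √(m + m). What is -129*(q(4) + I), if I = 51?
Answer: -6579 - 258*√2 ≈ -6943.9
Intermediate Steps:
q(m) = √2*√m (q(m) = √(2*m) = √2*√m)
-129*(q(4) + I) = -129*(√2*√4 + 51) = -129*(√2*2 + 51) = -129*(2*√2 + 51) = -129*(51 + 2*√2) = -6579 - 258*√2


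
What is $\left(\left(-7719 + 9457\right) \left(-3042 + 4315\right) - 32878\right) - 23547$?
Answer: $2156049$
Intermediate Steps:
$\left(\left(-7719 + 9457\right) \left(-3042 + 4315\right) - 32878\right) - 23547 = \left(1738 \cdot 1273 - 32878\right) - 23547 = \left(2212474 - 32878\right) - 23547 = 2179596 - 23547 = 2156049$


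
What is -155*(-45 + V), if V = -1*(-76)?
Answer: -4805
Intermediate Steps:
V = 76
-155*(-45 + V) = -155*(-45 + 76) = -155*31 = -4805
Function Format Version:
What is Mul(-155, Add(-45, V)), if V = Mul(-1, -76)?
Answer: -4805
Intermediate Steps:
V = 76
Mul(-155, Add(-45, V)) = Mul(-155, Add(-45, 76)) = Mul(-155, 31) = -4805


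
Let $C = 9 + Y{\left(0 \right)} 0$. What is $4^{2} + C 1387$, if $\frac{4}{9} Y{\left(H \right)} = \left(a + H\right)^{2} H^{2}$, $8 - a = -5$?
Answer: $12499$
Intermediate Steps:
$a = 13$ ($a = 8 - -5 = 8 + 5 = 13$)
$Y{\left(H \right)} = \frac{9 H^{2} \left(13 + H\right)^{2}}{4}$ ($Y{\left(H \right)} = \frac{9 \left(13 + H\right)^{2} H^{2}}{4} = \frac{9 H^{2} \left(13 + H\right)^{2}}{4}$)
$C = 9$ ($C = 9 + \frac{9 \cdot 0^{2} \left(13 + 0\right)^{2}}{4} \cdot 0 = 9 + \frac{9}{4} \cdot 0 \cdot 13^{2} \cdot 0 = 9 + \frac{9}{4} \cdot 0 \cdot 169 \cdot 0 = 9 + 0 \cdot 0 = 9 + 0 = 9$)
$4^{2} + C 1387 = 4^{2} + 9 \cdot 1387 = 16 + 12483 = 12499$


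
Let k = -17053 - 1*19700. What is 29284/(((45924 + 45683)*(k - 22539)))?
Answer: -7321/1357890561 ≈ -5.3914e-6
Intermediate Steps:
k = -36753 (k = -17053 - 19700 = -36753)
29284/(((45924 + 45683)*(k - 22539))) = 29284/(((45924 + 45683)*(-36753 - 22539))) = 29284/((91607*(-59292))) = 29284/(-5431562244) = 29284*(-1/5431562244) = -7321/1357890561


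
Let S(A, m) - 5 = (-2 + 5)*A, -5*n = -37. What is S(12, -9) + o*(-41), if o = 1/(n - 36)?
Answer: 6068/143 ≈ 42.434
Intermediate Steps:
n = 37/5 (n = -1/5*(-37) = 37/5 ≈ 7.4000)
S(A, m) = 5 + 3*A (S(A, m) = 5 + (-2 + 5)*A = 5 + 3*A)
o = -5/143 (o = 1/(37/5 - 36) = 1/(-143/5) = -5/143 ≈ -0.034965)
S(12, -9) + o*(-41) = (5 + 3*12) - 5/143*(-41) = (5 + 36) + 205/143 = 41 + 205/143 = 6068/143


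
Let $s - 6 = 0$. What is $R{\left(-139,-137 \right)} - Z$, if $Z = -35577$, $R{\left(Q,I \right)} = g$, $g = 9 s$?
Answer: $35631$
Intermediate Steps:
$s = 6$ ($s = 6 + 0 = 6$)
$g = 54$ ($g = 9 \cdot 6 = 54$)
$R{\left(Q,I \right)} = 54$
$R{\left(-139,-137 \right)} - Z = 54 - -35577 = 54 + 35577 = 35631$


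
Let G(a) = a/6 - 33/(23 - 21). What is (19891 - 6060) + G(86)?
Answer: 82973/6 ≈ 13829.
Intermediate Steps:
G(a) = -33/2 + a/6 (G(a) = a*(⅙) - 33/2 = a/6 - 33*½ = a/6 - 33/2 = -33/2 + a/6)
(19891 - 6060) + G(86) = (19891 - 6060) + (-33/2 + (⅙)*86) = 13831 + (-33/2 + 43/3) = 13831 - 13/6 = 82973/6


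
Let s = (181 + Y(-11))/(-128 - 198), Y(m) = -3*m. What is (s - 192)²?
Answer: 986148409/26569 ≈ 37117.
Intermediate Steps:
s = -107/163 (s = (181 - 3*(-11))/(-128 - 198) = (181 + 33)/(-326) = 214*(-1/326) = -107/163 ≈ -0.65644)
(s - 192)² = (-107/163 - 192)² = (-31403/163)² = 986148409/26569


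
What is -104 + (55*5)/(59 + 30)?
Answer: -8981/89 ≈ -100.91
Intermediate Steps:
-104 + (55*5)/(59 + 30) = -104 + 275/89 = -8981/89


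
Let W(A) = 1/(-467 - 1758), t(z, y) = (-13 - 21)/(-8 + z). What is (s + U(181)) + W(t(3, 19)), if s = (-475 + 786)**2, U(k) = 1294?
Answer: 218083374/2225 ≈ 98015.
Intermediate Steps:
t(z, y) = -34/(-8 + z)
s = 96721 (s = 311**2 = 96721)
W(A) = -1/2225 (W(A) = 1/(-2225) = -1/2225)
(s + U(181)) + W(t(3, 19)) = (96721 + 1294) - 1/2225 = 98015 - 1/2225 = 218083374/2225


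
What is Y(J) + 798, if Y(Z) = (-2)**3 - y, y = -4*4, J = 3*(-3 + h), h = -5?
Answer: 806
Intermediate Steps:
J = -24 (J = 3*(-3 - 5) = 3*(-8) = -24)
y = -16
Y(Z) = 8 (Y(Z) = (-2)**3 - 1*(-16) = -8 + 16 = 8)
Y(J) + 798 = 8 + 798 = 806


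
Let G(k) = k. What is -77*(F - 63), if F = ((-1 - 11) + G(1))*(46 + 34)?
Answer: 72611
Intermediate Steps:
F = -880 (F = ((-1 - 11) + 1)*(46 + 34) = (-12 + 1)*80 = -11*80 = -880)
-77*(F - 63) = -77*(-880 - 63) = -77*(-943) = 72611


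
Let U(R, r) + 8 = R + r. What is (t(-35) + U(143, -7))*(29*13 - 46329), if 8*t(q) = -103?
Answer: -5290224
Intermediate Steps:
t(q) = -103/8 (t(q) = (1/8)*(-103) = -103/8)
U(R, r) = -8 + R + r (U(R, r) = -8 + (R + r) = -8 + R + r)
(t(-35) + U(143, -7))*(29*13 - 46329) = (-103/8 + (-8 + 143 - 7))*(29*13 - 46329) = (-103/8 + 128)*(377 - 46329) = (921/8)*(-45952) = -5290224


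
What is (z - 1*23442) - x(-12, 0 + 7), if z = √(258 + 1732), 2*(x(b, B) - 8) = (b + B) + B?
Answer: -23451 + √1990 ≈ -23406.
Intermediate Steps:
x(b, B) = 8 + B + b/2 (x(b, B) = 8 + ((b + B) + B)/2 = 8 + ((B + b) + B)/2 = 8 + (b + 2*B)/2 = 8 + (B + b/2) = 8 + B + b/2)
z = √1990 ≈ 44.609
(z - 1*23442) - x(-12, 0 + 7) = (√1990 - 1*23442) - (8 + (0 + 7) + (½)*(-12)) = (√1990 - 23442) - (8 + 7 - 6) = (-23442 + √1990) - 1*9 = (-23442 + √1990) - 9 = -23451 + √1990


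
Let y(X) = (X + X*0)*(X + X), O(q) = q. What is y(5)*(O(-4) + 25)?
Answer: 1050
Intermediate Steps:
y(X) = 2*X**2 (y(X) = (X + 0)*(2*X) = X*(2*X) = 2*X**2)
y(5)*(O(-4) + 25) = (2*5**2)*(-4 + 25) = (2*25)*21 = 50*21 = 1050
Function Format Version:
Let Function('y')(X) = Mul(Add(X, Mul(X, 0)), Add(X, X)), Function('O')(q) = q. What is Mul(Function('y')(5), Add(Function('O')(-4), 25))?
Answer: 1050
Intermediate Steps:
Function('y')(X) = Mul(2, Pow(X, 2)) (Function('y')(X) = Mul(Add(X, 0), Mul(2, X)) = Mul(X, Mul(2, X)) = Mul(2, Pow(X, 2)))
Mul(Function('y')(5), Add(Function('O')(-4), 25)) = Mul(Mul(2, Pow(5, 2)), Add(-4, 25)) = Mul(Mul(2, 25), 21) = Mul(50, 21) = 1050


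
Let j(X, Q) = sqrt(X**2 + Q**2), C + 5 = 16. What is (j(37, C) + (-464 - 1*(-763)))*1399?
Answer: 418301 + 1399*sqrt(1490) ≈ 4.7230e+5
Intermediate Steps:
C = 11 (C = -5 + 16 = 11)
j(X, Q) = sqrt(Q**2 + X**2)
(j(37, C) + (-464 - 1*(-763)))*1399 = (sqrt(11**2 + 37**2) + (-464 - 1*(-763)))*1399 = (sqrt(121 + 1369) + (-464 + 763))*1399 = (sqrt(1490) + 299)*1399 = (299 + sqrt(1490))*1399 = 418301 + 1399*sqrt(1490)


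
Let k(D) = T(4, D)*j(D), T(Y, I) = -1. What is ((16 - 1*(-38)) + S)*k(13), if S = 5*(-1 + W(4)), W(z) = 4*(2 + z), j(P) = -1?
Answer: 169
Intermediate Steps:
k(D) = 1 (k(D) = -1*(-1) = 1)
W(z) = 8 + 4*z
S = 115 (S = 5*(-1 + (8 + 4*4)) = 5*(-1 + (8 + 16)) = 5*(-1 + 24) = 5*23 = 115)
((16 - 1*(-38)) + S)*k(13) = ((16 - 1*(-38)) + 115)*1 = ((16 + 38) + 115)*1 = (54 + 115)*1 = 169*1 = 169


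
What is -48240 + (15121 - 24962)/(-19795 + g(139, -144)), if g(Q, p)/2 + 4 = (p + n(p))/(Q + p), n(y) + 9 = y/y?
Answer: -4761769435/98711 ≈ -48240.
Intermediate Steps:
n(y) = -8 (n(y) = -9 + y/y = -9 + 1 = -8)
g(Q, p) = -8 + 2*(-8 + p)/(Q + p) (g(Q, p) = -8 + 2*((p - 8)/(Q + p)) = -8 + 2*((-8 + p)/(Q + p)) = -8 + 2*(-8 + p)/(Q + p))
-48240 + (15121 - 24962)/(-19795 + g(139, -144)) = -48240 + (15121 - 24962)/(-19795 + 2*(-8 - 4*139 - 3*(-144))/(139 - 144)) = -48240 - 9841/(-19795 + 2*(-8 - 556 + 432)/(-5)) = -48240 - 9841/(-19795 + 2*(-1/5)*(-132)) = -48240 - 9841/(-19795 + 264/5) = -48240 - 9841/(-98711/5) = -48240 - 9841*(-5/98711) = -48240 + 49205/98711 = -4761769435/98711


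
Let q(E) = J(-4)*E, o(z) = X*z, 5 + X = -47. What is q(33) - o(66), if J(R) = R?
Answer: 3300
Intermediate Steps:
X = -52 (X = -5 - 47 = -52)
o(z) = -52*z
q(E) = -4*E
q(33) - o(66) = -4*33 - (-52)*66 = -132 - 1*(-3432) = -132 + 3432 = 3300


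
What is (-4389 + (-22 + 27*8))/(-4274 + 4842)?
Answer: -4195/568 ≈ -7.3856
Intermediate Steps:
(-4389 + (-22 + 27*8))/(-4274 + 4842) = (-4389 + (-22 + 216))/568 = (-4389 + 194)*(1/568) = -4195*1/568 = -4195/568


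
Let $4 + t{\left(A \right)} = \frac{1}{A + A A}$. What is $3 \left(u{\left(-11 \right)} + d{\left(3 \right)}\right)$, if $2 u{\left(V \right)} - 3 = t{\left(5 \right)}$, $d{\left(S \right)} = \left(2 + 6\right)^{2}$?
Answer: $\frac{3811}{20} \approx 190.55$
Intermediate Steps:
$t{\left(A \right)} = -4 + \frac{1}{A + A^{2}}$ ($t{\left(A \right)} = -4 + \frac{1}{A + A A} = -4 + \frac{1}{A + A^{2}}$)
$d{\left(S \right)} = 64$ ($d{\left(S \right)} = 8^{2} = 64$)
$u{\left(V \right)} = - \frac{29}{60}$ ($u{\left(V \right)} = \frac{3}{2} + \frac{\frac{1}{5} \frac{1}{1 + 5} \left(1 - 20 - 4 \cdot 5^{2}\right)}{2} = \frac{3}{2} + \frac{\frac{1}{5} \cdot \frac{1}{6} \left(1 - 20 - 100\right)}{2} = \frac{3}{2} + \frac{\frac{1}{5} \cdot \frac{1}{6} \left(-119\right)}{2} = \frac{3}{2} + \frac{1}{2} \left(- \frac{119}{30}\right) = \frac{3}{2} - \frac{119}{60} = - \frac{29}{60}$)
$3 \left(u{\left(-11 \right)} + d{\left(3 \right)}\right) = 3 \left(- \frac{29}{60} + 64\right) = 3 \cdot \frac{3811}{60} = \frac{3811}{20}$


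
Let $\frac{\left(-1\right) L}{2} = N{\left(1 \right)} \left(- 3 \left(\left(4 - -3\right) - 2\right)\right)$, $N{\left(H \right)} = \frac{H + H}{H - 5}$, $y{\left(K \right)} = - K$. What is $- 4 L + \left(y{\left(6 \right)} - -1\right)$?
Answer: $55$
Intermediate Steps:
$N{\left(H \right)} = \frac{2 H}{-5 + H}$
$L = -15$ ($L = - 2 \cdot 2 \cdot 1 \frac{1}{-5 + 1} \left(- 3 \left(\left(4 - -3\right) - 2\right)\right) = - 2 \cdot 2 \cdot 1 \frac{1}{-4} \left(- 3 \left(\left(4 + 3\right) - 2\right)\right) = - 2 \cdot 2 \cdot 1 \left(- \frac{1}{4}\right) \left(- 3 \left(7 - 2\right)\right) = - 2 \left(- \frac{\left(-3\right) 5}{2}\right) = - 2 \left(\left(- \frac{1}{2}\right) \left(-15\right)\right) = \left(-2\right) \frac{15}{2} = -15$)
$- 4 L + \left(y{\left(6 \right)} - -1\right) = \left(-4\right) \left(-15\right) - 5 = 60 + \left(-6 + 1\right) = 60 - 5 = 55$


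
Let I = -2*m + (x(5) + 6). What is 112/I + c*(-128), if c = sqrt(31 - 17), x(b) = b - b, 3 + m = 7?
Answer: -56 - 128*sqrt(14) ≈ -534.93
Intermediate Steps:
m = 4 (m = -3 + 7 = 4)
x(b) = 0
c = sqrt(14) ≈ 3.7417
I = -2 (I = -2*4 + (0 + 6) = -8 + 6 = -2)
112/I + c*(-128) = 112/(-2) + sqrt(14)*(-128) = 112*(-1/2) - 128*sqrt(14) = -56 - 128*sqrt(14)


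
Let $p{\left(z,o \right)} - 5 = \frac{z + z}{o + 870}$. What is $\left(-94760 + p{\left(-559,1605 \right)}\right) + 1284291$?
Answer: $\frac{2944100482}{2475} \approx 1.1895 \cdot 10^{6}$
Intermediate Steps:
$p{\left(z,o \right)} = 5 + \frac{2 z}{870 + o}$ ($p{\left(z,o \right)} = 5 + \frac{z + z}{o + 870} = 5 + \frac{2 z}{870 + o}$)
$\left(-94760 + p{\left(-559,1605 \right)}\right) + 1284291 = \left(-94760 + \frac{4350 + 2 \left(-559\right) + 5 \cdot 1605}{870 + 1605}\right) + 1284291 = \left(-94760 + \frac{4350 - 1118 + 8025}{2475}\right) + 1284291 = \left(-94760 + \frac{1}{2475} \cdot 11257\right) + 1284291 = \left(-94760 + \frac{11257}{2475}\right) + 1284291 = - \frac{234519743}{2475} + 1284291 = \frac{2944100482}{2475}$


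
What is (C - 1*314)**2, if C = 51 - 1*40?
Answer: 91809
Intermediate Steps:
C = 11 (C = 51 - 40 = 11)
(C - 1*314)**2 = (11 - 1*314)**2 = (11 - 314)**2 = (-303)**2 = 91809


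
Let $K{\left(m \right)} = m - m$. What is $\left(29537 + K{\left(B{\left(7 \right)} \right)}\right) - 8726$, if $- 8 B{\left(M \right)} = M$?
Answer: $20811$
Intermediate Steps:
$B{\left(M \right)} = - \frac{M}{8}$
$K{\left(m \right)} = 0$
$\left(29537 + K{\left(B{\left(7 \right)} \right)}\right) - 8726 = \left(29537 + 0\right) - 8726 = 29537 - 8726 = 20811$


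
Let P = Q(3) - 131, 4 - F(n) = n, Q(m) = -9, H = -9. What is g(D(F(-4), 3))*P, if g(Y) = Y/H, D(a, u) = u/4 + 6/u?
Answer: 385/9 ≈ 42.778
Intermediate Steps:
F(n) = 4 - n
D(a, u) = 6/u + u/4 (D(a, u) = u*(¼) + 6/u = u/4 + 6/u = 6/u + u/4)
g(Y) = -Y/9 (g(Y) = Y/(-9) = Y*(-⅑) = -Y/9)
P = -140 (P = -9 - 131 = -140)
g(D(F(-4), 3))*P = -(6/3 + (¼)*3)/9*(-140) = -(6*(⅓) + ¾)/9*(-140) = -(2 + ¾)/9*(-140) = -⅑*11/4*(-140) = -11/36*(-140) = 385/9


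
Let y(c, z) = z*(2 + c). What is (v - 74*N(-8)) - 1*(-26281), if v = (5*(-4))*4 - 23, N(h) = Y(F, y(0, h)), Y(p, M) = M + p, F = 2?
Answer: 27214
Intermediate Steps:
N(h) = 2 + 2*h (N(h) = h*(2 + 0) + 2 = h*2 + 2 = 2*h + 2 = 2 + 2*h)
v = -103 (v = -20*4 - 23 = -80 - 23 = -103)
(v - 74*N(-8)) - 1*(-26281) = (-103 - 74*(2 + 2*(-8))) - 1*(-26281) = (-103 - 74*(2 - 16)) + 26281 = (-103 - 74*(-14)) + 26281 = (-103 + 1036) + 26281 = 933 + 26281 = 27214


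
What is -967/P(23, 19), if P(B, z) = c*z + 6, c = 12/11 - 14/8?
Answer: 42548/287 ≈ 148.25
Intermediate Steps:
c = -29/44 (c = 12*(1/11) - 14*1/8 = 12/11 - 7/4 = -29/44 ≈ -0.65909)
P(B, z) = 6 - 29*z/44 (P(B, z) = -29*z/44 + 6 = 6 - 29*z/44)
-967/P(23, 19) = -967/(6 - 29/44*19) = -967/(6 - 551/44) = -967/(-287/44) = -967*(-44/287) = 42548/287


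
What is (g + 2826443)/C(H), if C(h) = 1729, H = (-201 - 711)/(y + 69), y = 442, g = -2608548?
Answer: 217895/1729 ≈ 126.02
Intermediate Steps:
H = -912/511 (H = (-201 - 711)/(442 + 69) = -912/511 ≈ -1.7847)
(g + 2826443)/C(H) = (-2608548 + 2826443)/1729 = 217895*(1/1729) = 217895/1729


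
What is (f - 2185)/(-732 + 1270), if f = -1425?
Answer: -1805/269 ≈ -6.7100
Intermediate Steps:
(f - 2185)/(-732 + 1270) = (-1425 - 2185)/(-732 + 1270) = -3610/538 = -3610*1/538 = -1805/269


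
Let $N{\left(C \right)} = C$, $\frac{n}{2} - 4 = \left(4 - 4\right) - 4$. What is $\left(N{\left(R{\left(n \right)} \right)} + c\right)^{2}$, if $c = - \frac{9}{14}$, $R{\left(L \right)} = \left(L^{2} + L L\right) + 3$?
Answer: $\frac{1089}{196} \approx 5.5561$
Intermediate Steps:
$n = 0$ ($n = 8 + 2 \left(\left(4 - 4\right) - 4\right) = 8 + 2 \left(0 - 4\right) = 8 + 2 \left(-4\right) = 8 - 8 = 0$)
$R{\left(L \right)} = 3 + 2 L^{2}$ ($R{\left(L \right)} = \left(L^{2} + L^{2}\right) + 3 = 2 L^{2} + 3 = 3 + 2 L^{2}$)
$c = - \frac{9}{14}$ ($c = \left(-9\right) \frac{1}{14} = - \frac{9}{14} \approx -0.64286$)
$\left(N{\left(R{\left(n \right)} \right)} + c\right)^{2} = \left(\left(3 + 2 \cdot 0^{2}\right) - \frac{9}{14}\right)^{2} = \left(\left(3 + 2 \cdot 0\right) - \frac{9}{14}\right)^{2} = \left(\left(3 + 0\right) - \frac{9}{14}\right)^{2} = \left(3 - \frac{9}{14}\right)^{2} = \left(\frac{33}{14}\right)^{2} = \frac{1089}{196}$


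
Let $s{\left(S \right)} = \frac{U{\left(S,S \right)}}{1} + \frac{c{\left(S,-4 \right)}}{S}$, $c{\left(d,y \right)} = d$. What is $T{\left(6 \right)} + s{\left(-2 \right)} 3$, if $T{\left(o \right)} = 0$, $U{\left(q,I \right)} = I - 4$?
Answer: $-15$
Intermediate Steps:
$U{\left(q,I \right)} = -4 + I$ ($U{\left(q,I \right)} = I - 4 = -4 + I$)
$s{\left(S \right)} = -3 + S$ ($s{\left(S \right)} = \frac{-4 + S}{1} + \frac{S}{S} = \left(-4 + S\right) 1 + 1 = \left(-4 + S\right) + 1 = -3 + S$)
$T{\left(6 \right)} + s{\left(-2 \right)} 3 = 0 + \left(-3 - 2\right) 3 = 0 - 15 = -15$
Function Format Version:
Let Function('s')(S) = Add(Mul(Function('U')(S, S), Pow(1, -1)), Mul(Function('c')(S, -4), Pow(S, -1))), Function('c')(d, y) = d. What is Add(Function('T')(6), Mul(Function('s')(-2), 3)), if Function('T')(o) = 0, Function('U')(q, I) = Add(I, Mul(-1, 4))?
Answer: -15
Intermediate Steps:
Function('U')(q, I) = Add(-4, I) (Function('U')(q, I) = Add(I, -4) = Add(-4, I))
Function('s')(S) = Add(-3, S) (Function('s')(S) = Add(Mul(Add(-4, S), Pow(1, -1)), Mul(S, Pow(S, -1))) = Add(Mul(Add(-4, S), 1), 1) = Add(Add(-4, S), 1) = Add(-3, S))
Add(Function('T')(6), Mul(Function('s')(-2), 3)) = Add(0, Mul(Add(-3, -2), 3)) = Add(0, Mul(-5, 3)) = Add(0, -15) = -15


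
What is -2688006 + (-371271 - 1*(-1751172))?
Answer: -1308105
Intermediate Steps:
-2688006 + (-371271 - 1*(-1751172)) = -2688006 + (-371271 + 1751172) = -2688006 + 1379901 = -1308105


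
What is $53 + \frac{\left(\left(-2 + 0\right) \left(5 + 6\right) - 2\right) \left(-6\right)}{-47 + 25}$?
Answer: $\frac{511}{11} \approx 46.455$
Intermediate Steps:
$53 + \frac{\left(\left(-2 + 0\right) \left(5 + 6\right) - 2\right) \left(-6\right)}{-47 + 25} = 53 + \frac{\left(\left(-2\right) 11 - 2\right) \left(-6\right)}{-22} = 53 - \frac{\left(-22 - 2\right) \left(-6\right)}{22} = 53 - \frac{\left(-24\right) \left(-6\right)}{22} = 53 - \frac{72}{11} = \frac{511}{11}$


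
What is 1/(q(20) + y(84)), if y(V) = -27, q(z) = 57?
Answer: 1/30 ≈ 0.033333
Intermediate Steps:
1/(q(20) + y(84)) = 1/(57 - 27) = 1/30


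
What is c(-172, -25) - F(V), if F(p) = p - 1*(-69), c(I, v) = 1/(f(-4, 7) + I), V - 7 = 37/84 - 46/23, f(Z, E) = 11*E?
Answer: -594119/7980 ≈ -74.451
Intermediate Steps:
V = 457/84 (V = 7 + (37/84 - 46/23) = 7 + (37*(1/84) - 46*1/23) = 7 + (37/84 - 2) = 7 - 131/84 = 457/84 ≈ 5.4405)
c(I, v) = 1/(77 + I) (c(I, v) = 1/(11*7 + I) = 1/(77 + I))
F(p) = 69 + p (F(p) = p + 69 = 69 + p)
c(-172, -25) - F(V) = 1/(77 - 172) - (69 + 457/84) = 1/(-95) - 1*6253/84 = -1/95 - 6253/84 = -594119/7980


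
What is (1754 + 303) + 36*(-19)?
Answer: 1373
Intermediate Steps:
(1754 + 303) + 36*(-19) = 2057 - 684 = 1373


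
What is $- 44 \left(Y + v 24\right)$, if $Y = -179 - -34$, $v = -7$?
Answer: $13772$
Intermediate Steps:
$Y = -145$ ($Y = -179 + 34 = -145$)
$- 44 \left(Y + v 24\right) = - 44 \left(-145 - 168\right) = \left(-44\right) \left(-313\right) = 13772$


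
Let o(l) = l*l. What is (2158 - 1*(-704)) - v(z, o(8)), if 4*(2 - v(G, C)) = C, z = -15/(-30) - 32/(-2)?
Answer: 2876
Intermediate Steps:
o(l) = l²
z = 33/2 (z = -15*(-1/30) - 32*(-½) = ½ + 16 = 33/2 ≈ 16.500)
v(G, C) = 2 - C/4
(2158 - 1*(-704)) - v(z, o(8)) = (2158 - 1*(-704)) - (2 - ¼*8²) = (2158 + 704) - (2 - ¼*64) = 2862 - (2 - 16) = 2862 - 1*(-14) = 2862 + 14 = 2876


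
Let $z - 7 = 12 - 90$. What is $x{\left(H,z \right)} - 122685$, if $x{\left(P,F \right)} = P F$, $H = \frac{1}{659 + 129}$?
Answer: $- \frac{96675851}{788} \approx -1.2269 \cdot 10^{5}$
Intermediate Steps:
$H = \frac{1}{788} \approx 0.001269$
$z = -71$ ($z = 7 + \left(12 - 90\right) = 7 - 78 = -71$)
$x{\left(P,F \right)} = F P$
$x{\left(H,z \right)} - 122685 = \left(-71\right) \frac{1}{788} - 122685 = - \frac{71}{788} - 122685 = - \frac{96675851}{788}$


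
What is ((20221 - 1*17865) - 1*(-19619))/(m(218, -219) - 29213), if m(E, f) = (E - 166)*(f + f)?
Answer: -21975/51989 ≈ -0.42269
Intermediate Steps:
m(E, f) = 2*f*(-166 + E) (m(E, f) = (-166 + E)*(2*f) = 2*f*(-166 + E))
((20221 - 1*17865) - 1*(-19619))/(m(218, -219) - 29213) = ((20221 - 1*17865) - 1*(-19619))/(2*(-219)*(-166 + 218) - 29213) = ((20221 - 17865) + 19619)/(2*(-219)*52 - 29213) = (2356 + 19619)/(-22776 - 29213) = 21975/(-51989) = 21975*(-1/51989) = -21975/51989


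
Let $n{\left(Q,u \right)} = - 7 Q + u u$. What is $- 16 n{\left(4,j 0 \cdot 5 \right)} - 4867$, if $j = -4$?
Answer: $-4419$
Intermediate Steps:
$n{\left(Q,u \right)} = u^{2} - 7 Q$ ($n{\left(Q,u \right)} = - 7 Q + u^{2} = u^{2} - 7 Q$)
$- 16 n{\left(4,j 0 \cdot 5 \right)} - 4867 = - 16 \left(\left(\left(-4\right) 0 \cdot 5\right)^{2} - 28\right) - 4867 = - 16 \left(\left(0 \cdot 5\right)^{2} - 28\right) - 4867 = - 16 \left(0^{2} - 28\right) - 4867 = - 16 \left(0 - 28\right) - 4867 = \left(-16\right) \left(-28\right) - 4867 = 448 - 4867 = -4419$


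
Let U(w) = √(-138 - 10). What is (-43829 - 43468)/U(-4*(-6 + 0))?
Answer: 87297*I*√37/74 ≈ 7175.8*I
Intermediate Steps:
U(w) = 2*I*√37 (U(w) = √(-148) = 2*I*√37)
(-43829 - 43468)/U(-4*(-6 + 0)) = (-43829 - 43468)/((2*I*√37)) = -(-87297)*I*√37/74 = 87297*I*√37/74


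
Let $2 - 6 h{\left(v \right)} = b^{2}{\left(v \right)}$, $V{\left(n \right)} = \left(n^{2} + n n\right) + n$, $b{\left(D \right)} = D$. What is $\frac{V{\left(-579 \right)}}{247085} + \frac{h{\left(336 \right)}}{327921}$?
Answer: $\frac{645078577994}{243073080855} \approx 2.6538$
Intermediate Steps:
$V{\left(n \right)} = n + 2 n^{2}$ ($V{\left(n \right)} = \left(n^{2} + n^{2}\right) + n = 2 n^{2} + n = n + 2 n^{2}$)
$h{\left(v \right)} = \frac{1}{3} - \frac{v^{2}}{6}$
$\frac{V{\left(-579 \right)}}{247085} + \frac{h{\left(336 \right)}}{327921} = \frac{\left(-579\right) \left(1 + 2 \left(-579\right)\right)}{247085} + \frac{\frac{1}{3} - \frac{336^{2}}{6}}{327921} = - 579 \left(1 - 1158\right) \frac{1}{247085} + \left(\frac{1}{3} - 18816\right) \frac{1}{327921} = \left(-579\right) \left(-1157\right) \frac{1}{247085} + \left(\frac{1}{3} - 18816\right) \frac{1}{327921} = 669903 \cdot \frac{1}{247085} - \frac{56447}{983763} = \frac{669903}{247085} - \frac{56447}{983763} = \frac{645078577994}{243073080855}$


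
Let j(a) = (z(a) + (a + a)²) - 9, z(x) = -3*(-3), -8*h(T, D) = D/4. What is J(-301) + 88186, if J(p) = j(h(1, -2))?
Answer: 5643905/64 ≈ 88186.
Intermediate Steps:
h(T, D) = -D/32 (h(T, D) = -D/(8*4) = -D/32)
z(x) = 9
j(a) = 4*a² (j(a) = (9 + (a + a)²) - 9 = (9 + (2*a)²) - 9 = (9 + 4*a²) - 9 = 4*a²)
J(p) = 1/64 (J(p) = 4*(-1/32*(-2))² = 4*(1/16)² = 4*(1/256) = 1/64)
J(-301) + 88186 = 1/64 + 88186 = 5643905/64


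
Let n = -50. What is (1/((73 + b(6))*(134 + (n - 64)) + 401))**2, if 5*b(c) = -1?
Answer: 1/3448449 ≈ 2.8999e-7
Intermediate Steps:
b(c) = -1/5 (b(c) = (1/5)*(-1) = -1/5)
(1/((73 + b(6))*(134 + (n - 64)) + 401))**2 = (1/((73 - 1/5)*(134 + (-50 - 64)) + 401))**2 = (1/(364*(134 - 114)/5 + 401))**2 = (1/((364/5)*20 + 401))**2 = (1/(1456 + 401))**2 = (1/1857)**2 = 1/3448449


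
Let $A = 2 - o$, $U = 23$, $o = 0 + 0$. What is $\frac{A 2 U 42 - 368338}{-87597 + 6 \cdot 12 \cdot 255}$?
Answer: $\frac{364474}{69237} \approx 5.2642$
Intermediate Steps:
$o = 0$
$A = 2$ ($A = 2 - 0 = 2 + 0 = 2$)
$\frac{A 2 U 42 - 368338}{-87597 + 6 \cdot 12 \cdot 255} = \frac{2 \cdot 2 \cdot 23 \cdot 42 - 368338}{-87597 + 6 \cdot 12 \cdot 255} = \frac{4 \cdot 23 \cdot 42 - 368338}{-87597 + 72 \cdot 255} = \frac{92 \cdot 42 - 368338}{-87597 + 18360} = \frac{3864 - 368338}{-69237} = \left(-364474\right) \left(- \frac{1}{69237}\right) = \frac{364474}{69237}$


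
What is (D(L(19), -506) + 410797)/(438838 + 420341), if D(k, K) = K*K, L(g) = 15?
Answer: 666833/859179 ≈ 0.77613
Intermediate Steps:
D(k, K) = K²
(D(L(19), -506) + 410797)/(438838 + 420341) = ((-506)² + 410797)/(438838 + 420341) = (256036 + 410797)/859179 = 666833*(1/859179) = 666833/859179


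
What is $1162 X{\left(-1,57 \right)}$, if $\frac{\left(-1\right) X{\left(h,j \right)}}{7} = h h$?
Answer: $-8134$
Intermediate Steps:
$X{\left(h,j \right)} = - 7 h^{2}$ ($X{\left(h,j \right)} = - 7 h h = - 7 h^{2}$)
$1162 X{\left(-1,57 \right)} = 1162 \left(- 7 \left(-1\right)^{2}\right) = 1162 \left(\left(-7\right) 1\right) = 1162 \left(-7\right) = -8134$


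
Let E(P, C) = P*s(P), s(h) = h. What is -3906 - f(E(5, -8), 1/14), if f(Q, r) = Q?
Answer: -3931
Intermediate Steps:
E(P, C) = P**2 (E(P, C) = P*P = P**2)
-3906 - f(E(5, -8), 1/14) = -3906 - 1*5**2 = -3906 - 1*25 = -3906 - 25 = -3931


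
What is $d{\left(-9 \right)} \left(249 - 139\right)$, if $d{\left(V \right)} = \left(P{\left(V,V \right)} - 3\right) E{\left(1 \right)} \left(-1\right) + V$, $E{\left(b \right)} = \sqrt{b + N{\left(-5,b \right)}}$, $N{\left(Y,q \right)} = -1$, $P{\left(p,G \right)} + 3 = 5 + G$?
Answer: $-990$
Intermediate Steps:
$P{\left(p,G \right)} = 2 + G$ ($P{\left(p,G \right)} = -3 + \left(5 + G\right) = 2 + G$)
$E{\left(b \right)} = \sqrt{-1 + b}$ ($E{\left(b \right)} = \sqrt{b - 1} = \sqrt{-1 + b}$)
$d{\left(V \right)} = V$ ($d{\left(V \right)} = \left(\left(2 + V\right) - 3\right) \sqrt{-1 + 1} \left(-1\right) + V = \left(-1 + V\right) \sqrt{0} \left(-1\right) + V = \left(-1 + V\right) 0 \left(-1\right) + V = 0 \left(-1\right) + V = 0 + V = V$)
$d{\left(-9 \right)} \left(249 - 139\right) = - 9 \left(249 - 139\right) = \left(-9\right) 110 = -990$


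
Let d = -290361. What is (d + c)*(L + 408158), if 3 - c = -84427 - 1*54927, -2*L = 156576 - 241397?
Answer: -68037645774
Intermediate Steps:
L = 84821/2 (L = -(156576 - 241397)/2 = -1/2*(-84821) = 84821/2 ≈ 42411.)
c = 139357 (c = 3 - (-84427 - 1*54927) = 3 - (-84427 - 54927) = 3 - 1*(-139354) = 3 + 139354 = 139357)
(d + c)*(L + 408158) = (-290361 + 139357)*(84821/2 + 408158) = -151004*901137/2 = -68037645774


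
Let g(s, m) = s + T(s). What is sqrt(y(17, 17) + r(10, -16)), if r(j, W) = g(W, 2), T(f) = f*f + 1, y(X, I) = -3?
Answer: sqrt(238) ≈ 15.427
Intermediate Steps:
T(f) = 1 + f**2 (T(f) = f**2 + 1 = 1 + f**2)
g(s, m) = 1 + s + s**2 (g(s, m) = s + (1 + s**2) = 1 + s + s**2)
r(j, W) = 1 + W + W**2
sqrt(y(17, 17) + r(10, -16)) = sqrt(-3 + (1 - 16 + (-16)**2)) = sqrt(-3 + (1 - 16 + 256)) = sqrt(-3 + 241) = sqrt(238)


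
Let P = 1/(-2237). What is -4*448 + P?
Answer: -4008705/2237 ≈ -1792.0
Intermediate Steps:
P = -1/2237 ≈ -0.00044703
-4*448 + P = -4*448 - 1/2237 = -1792 - 1/2237 = -4008705/2237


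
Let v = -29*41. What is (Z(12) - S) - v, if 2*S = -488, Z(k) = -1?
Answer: 1432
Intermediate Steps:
S = -244 (S = (1/2)*(-488) = -244)
v = -1189
(Z(12) - S) - v = (-1 - 1*(-244)) - 1*(-1189) = (-1 + 244) + 1189 = 243 + 1189 = 1432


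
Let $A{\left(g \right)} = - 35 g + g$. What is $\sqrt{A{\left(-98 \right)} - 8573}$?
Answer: $i \sqrt{5241} \approx 72.395 i$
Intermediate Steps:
$A{\left(g \right)} = - 34 g$
$\sqrt{A{\left(-98 \right)} - 8573} = \sqrt{\left(-34\right) \left(-98\right) - 8573} = \sqrt{3332 - 8573} = \sqrt{-5241} = i \sqrt{5241}$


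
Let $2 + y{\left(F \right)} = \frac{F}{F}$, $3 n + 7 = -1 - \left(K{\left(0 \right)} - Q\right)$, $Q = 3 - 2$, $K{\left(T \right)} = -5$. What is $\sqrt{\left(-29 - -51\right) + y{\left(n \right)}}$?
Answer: $\sqrt{21} \approx 4.5826$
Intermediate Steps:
$Q = 1$
$n = - \frac{2}{3}$ ($n = - \frac{7}{3} + \frac{-1 - \left(-5 - 1\right)}{3} = - \frac{7}{3} + \frac{-1 - -6}{3} = - \frac{7}{3} + \frac{-1 + 6}{3} = - \frac{7}{3} + \frac{1}{3} \cdot 5 = - \frac{7}{3} + \frac{5}{3} = - \frac{2}{3} \approx -0.66667$)
$y{\left(F \right)} = -1$ ($y{\left(F \right)} = -2 + \frac{F}{F} = -2 + 1 = -1$)
$\sqrt{\left(-29 - -51\right) + y{\left(n \right)}} = \sqrt{\left(-29 - -51\right) - 1} = \sqrt{\left(-29 + 51\right) - 1} = \sqrt{22 - 1} = \sqrt{21}$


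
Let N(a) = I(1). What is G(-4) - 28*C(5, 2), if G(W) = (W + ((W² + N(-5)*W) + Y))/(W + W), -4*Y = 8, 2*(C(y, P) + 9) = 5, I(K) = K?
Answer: 725/4 ≈ 181.25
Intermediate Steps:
C(y, P) = -13/2 (C(y, P) = -9 + (½)*5 = -9 + 5/2 = -13/2)
N(a) = 1
Y = -2 (Y = -¼*8 = -2)
G(W) = (-2 + W² + 2*W)/(2*W) (G(W) = (W + ((W² + 1*W) - 2))/(W + W) = (W + ((W² + W) - 2))/((2*W)) = (W + ((W + W²) - 2))*(1/(2*W)) = (W + (-2 + W + W²))*(1/(2*W)) = (-2 + W² + 2*W)*(1/(2*W)) = (-2 + W² + 2*W)/(2*W))
G(-4) - 28*C(5, 2) = (1 + (½)*(-4) - 1/(-4)) - 28*(-13/2) = (1 - 2 - 1*(-¼)) + 182 = (1 - 2 + ¼) + 182 = -¾ + 182 = 725/4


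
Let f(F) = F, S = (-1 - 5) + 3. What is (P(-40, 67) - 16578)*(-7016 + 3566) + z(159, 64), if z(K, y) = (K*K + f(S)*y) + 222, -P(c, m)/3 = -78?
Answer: 56412111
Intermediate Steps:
P(c, m) = 234 (P(c, m) = -3*(-78) = 234)
S = -3 (S = -6 + 3 = -3)
z(K, y) = 222 + K² - 3*y (z(K, y) = (K*K - 3*y) + 222 = (K² - 3*y) + 222 = 222 + K² - 3*y)
(P(-40, 67) - 16578)*(-7016 + 3566) + z(159, 64) = (234 - 16578)*(-7016 + 3566) + (222 + 159² - 3*64) = -16344*(-3450) + (222 + 25281 - 192) = 56386800 + 25311 = 56412111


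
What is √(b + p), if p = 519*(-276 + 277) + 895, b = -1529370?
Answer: 2*I*√381989 ≈ 1236.1*I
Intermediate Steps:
p = 1414 (p = 519*1 + 895 = 519 + 895 = 1414)
√(b + p) = √(-1529370 + 1414) = √(-1527956) = 2*I*√381989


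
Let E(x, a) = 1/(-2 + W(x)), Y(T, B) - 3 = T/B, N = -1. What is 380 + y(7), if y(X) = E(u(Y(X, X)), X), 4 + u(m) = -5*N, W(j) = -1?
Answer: 1139/3 ≈ 379.67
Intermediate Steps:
Y(T, B) = 3 + T/B
u(m) = 1 (u(m) = -4 - 5*(-1) = -4 + 5 = 1)
E(x, a) = -⅓ (E(x, a) = 1/(-2 - 1) = 1/(-3) = -⅓)
y(X) = -⅓
380 + y(7) = 380 - ⅓ = 1139/3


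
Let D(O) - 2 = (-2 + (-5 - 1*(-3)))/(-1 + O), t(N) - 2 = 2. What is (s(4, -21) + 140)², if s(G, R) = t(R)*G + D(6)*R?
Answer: 427716/25 ≈ 17109.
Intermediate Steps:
t(N) = 4 (t(N) = 2 + 2 = 4)
D(O) = 2 - 4/(-1 + O) (D(O) = 2 + (-2 + (-5 - 1*(-3)))/(-1 + O) = 2 + (-2 + (-5 + 3))/(-1 + O) = 2 + (-2 - 2)/(-1 + O) = 2 - 4/(-1 + O))
s(G, R) = 4*G + 6*R/5 (s(G, R) = 4*G + (2*(-3 + 6)/(-1 + 6))*R = 4*G + (2*3/5)*R = 4*G + (2*(⅕)*3)*R = 4*G + 6*R/5)
(s(4, -21) + 140)² = ((4*4 + (6/5)*(-21)) + 140)² = ((16 - 126/5) + 140)² = (-46/5 + 140)² = (654/5)² = 427716/25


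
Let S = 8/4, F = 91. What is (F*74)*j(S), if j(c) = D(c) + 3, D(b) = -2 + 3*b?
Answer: 47138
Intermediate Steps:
S = 2 (S = 8*(¼) = 2)
j(c) = 1 + 3*c (j(c) = (-2 + 3*c) + 3 = 1 + 3*c)
(F*74)*j(S) = (91*74)*(1 + 3*2) = 6734*(1 + 6) = 6734*7 = 47138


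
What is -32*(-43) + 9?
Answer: 1385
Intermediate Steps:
-32*(-43) + 9 = 1376 + 9 = 1385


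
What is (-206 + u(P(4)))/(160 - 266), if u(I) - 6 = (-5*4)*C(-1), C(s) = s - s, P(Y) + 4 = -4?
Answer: 100/53 ≈ 1.8868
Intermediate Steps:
P(Y) = -8 (P(Y) = -4 - 4 = -8)
C(s) = 0
u(I) = 6 (u(I) = 6 - 5*4*0 = 6 - 20*0 = 6 + 0 = 6)
(-206 + u(P(4)))/(160 - 266) = (-206 + 6)/(160 - 266) = -200/(-106) = -200*(-1/106) = 100/53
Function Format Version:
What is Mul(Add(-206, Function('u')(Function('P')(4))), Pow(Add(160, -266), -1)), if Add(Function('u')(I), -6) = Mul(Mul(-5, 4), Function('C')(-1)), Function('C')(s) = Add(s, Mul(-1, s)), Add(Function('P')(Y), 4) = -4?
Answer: Rational(100, 53) ≈ 1.8868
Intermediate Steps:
Function('P')(Y) = -8 (Function('P')(Y) = Add(-4, -4) = -8)
Function('C')(s) = 0
Function('u')(I) = 6 (Function('u')(I) = Add(6, Mul(Mul(-5, 4), 0)) = Add(6, Mul(-20, 0)) = Add(6, 0) = 6)
Mul(Add(-206, Function('u')(Function('P')(4))), Pow(Add(160, -266), -1)) = Mul(Add(-206, 6), Pow(Add(160, -266), -1)) = Mul(-200, Pow(-106, -1)) = Mul(-200, Rational(-1, 106)) = Rational(100, 53)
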